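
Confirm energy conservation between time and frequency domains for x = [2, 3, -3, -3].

Time domain:
Σ|x[n]|² = |2|² + |3|² + |-3|² + |-3|² = 31.0000

Frequency domain:
(1/4)Σ|X[k]|² = (1/4)(|-1|² + |5-6i|² + |-1|² + |5+6i|²) = (1/4)·124.0000 = 31.0000

Both sides agree, confirming Parseval's theorem.

Σ|x[n]|² = (1/N)Σ|X[k]|² = 31.0000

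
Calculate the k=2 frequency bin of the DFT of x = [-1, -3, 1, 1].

X[2] = Σ(n=0 to 3) x[n] · ω_4^(2n) where ω_4 = e^(-2πi/4)
= (-1)·ω_4^0 + (-3)·ω_4^2 + (1)·ω_4^4 + (1)·ω_4^6

X[2] = 2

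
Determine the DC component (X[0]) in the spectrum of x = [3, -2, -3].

X[0] = Σ(n=0 to 2) x[n] · ω_3^0 = Σ x[n]
= (3) + (-2) + (-3)

X[0] = -2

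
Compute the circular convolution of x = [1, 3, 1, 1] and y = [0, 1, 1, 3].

(x ⊛ y)[n] = Σ(m=0 to 3) x[m] · y[(n-m) mod 4]

Computing each output sample:
(x ⊛ y)[0] = 11
(x ⊛ y)[1] = 5
(x ⊛ y)[2] = 7
(x ⊛ y)[3] = 7

x ⊛ y = [11, 5, 7, 7]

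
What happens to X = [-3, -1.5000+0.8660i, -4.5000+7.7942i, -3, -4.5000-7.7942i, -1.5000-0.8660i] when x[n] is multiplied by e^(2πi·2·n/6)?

Modulation property: DFT(ω_6^(-2n)·x[n]) = X[(k-2) mod 6], so circularly shift X by 2 positions.

X[k-2] = [-4.5000-7.7942i, -1.5000-0.8660i, -3, -1.5000+0.8660i, -4.5000+7.7942i, -3]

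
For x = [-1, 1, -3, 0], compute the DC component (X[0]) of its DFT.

X[0] = Σ(n=0 to 3) x[n] · ω_4^0 = Σ x[n]
= (-1) + (1) + (-3) + (0)

X[0] = -3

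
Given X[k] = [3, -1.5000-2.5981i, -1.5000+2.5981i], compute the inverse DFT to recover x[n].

x[n] = (1/3) Σ(k=0 to 2) X[k] · e^(2πikn/3)

Computing each x[n]:
x[0] = 0
x[1] = 3
x[2] = 0

x = [0, 3, 0]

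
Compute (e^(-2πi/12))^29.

Since ω_12^12 = 1, powers reduce modulo 12.
29 mod 12 = 5
So ω_12^29 = ω_12^5 = e^(-2πi·5/12)

ω_12^29 = ω_12^5 = -0.8660-0.5000i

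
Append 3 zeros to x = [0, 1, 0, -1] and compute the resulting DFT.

Original 4-point DFT: [0, -2i, 0, 2i]
Zero-padded 7-point DFT provides frequency interpolation.

DFT_7([x, 0, ...]) = [0, 1.5245-0.3479i, -0.8460-1.7568i, -0.6784+0.5410i, -0.6784-0.5410i, -0.8460+1.7568i, 1.5245+0.3479i]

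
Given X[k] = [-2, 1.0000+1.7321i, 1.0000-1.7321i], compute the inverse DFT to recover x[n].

x[n] = (1/3) Σ(k=0 to 2) X[k] · e^(2πikn/3)

Computing each x[n]:
x[0] = 0
x[1] = -2
x[2] = 0

x = [0, -2, 0]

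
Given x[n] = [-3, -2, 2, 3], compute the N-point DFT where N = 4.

X[k] = Σ(n=0 to 3) x[n] · ω_4^(nk)
where ω_4 = e^(-2πi/4)

Computing each X[k]:
X[0] = 0
X[1] = -5+5i
X[2] = -2
X[3] = -5-5i

X = [0, -5+5i, -2, -5-5i]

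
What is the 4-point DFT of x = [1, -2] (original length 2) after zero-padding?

Original 2-point DFT: [-1, 3]
Zero-padded 4-point DFT provides frequency interpolation.

DFT_4([x, 0, ...]) = [-1, 1+2i, 3, 1-2i]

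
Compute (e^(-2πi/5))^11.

Since ω_5^5 = 1, powers reduce modulo 5.
11 mod 5 = 1
So ω_5^11 = ω_5^1 = e^(-2πi·1/5)

ω_5^11 = ω_5^1 = 0.3090-0.9511i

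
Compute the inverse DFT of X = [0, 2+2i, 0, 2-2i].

x[n] = (1/4) Σ(k=0 to 3) X[k] · e^(2πikn/4)

Computing each x[n]:
x[0] = 1
x[1] = -1
x[2] = -1
x[3] = 1

x = [1, -1, -1, 1]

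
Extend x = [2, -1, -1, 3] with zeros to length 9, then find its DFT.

Original 4-point DFT: [3, 3+4i, -1, 3-4i]
Zero-padded 9-point DFT provides frequency interpolation.

DFT_9([x, 0, ...]) = [3, -0.4397-0.9705i, 1.2660+3.9249i, 6, 0.6736-2.8988i, 0.6736+2.8988i, 6, 1.2660-3.9249i, -0.4397+0.9705i]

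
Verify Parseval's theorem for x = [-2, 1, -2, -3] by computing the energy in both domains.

Time domain:
Σ|x[n]|² = |-2|² + |1|² + |-2|² + |-3|² = 18.0000

Frequency domain:
(1/4)Σ|X[k]|² = (1/4)(|-6|² + |-4i|² + |-2|² + |4i|²) = (1/4)·72.0000 = 18.0000

Both sides agree, confirming Parseval's theorem.

Σ|x[n]|² = (1/N)Σ|X[k]|² = 18.0000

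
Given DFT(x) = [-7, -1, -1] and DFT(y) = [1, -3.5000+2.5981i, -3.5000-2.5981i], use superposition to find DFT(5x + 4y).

By linearity: DFT(5x + 4y) = 5·DFT(x) + 4·DFT(y)
= 5·[-7, -1, -1] + 4·[1, -3.5000+2.5981i, -3.5000-2.5981i]

Computing element-wise:
Z[0] = 5·(-7) + 4·(1) = -31
Z[1] = 5·(-1) + 4·(-3.5000+2.5981i) = -19.0000+10.3924i
Z[2] = 5·(-1) + 4·(-3.5000-2.5981i) = -19.0000-10.3924i

DFT(5x + 4y) = 5·X + 4·Y = [-31, -19.0000+10.3924i, -19.0000-10.3924i]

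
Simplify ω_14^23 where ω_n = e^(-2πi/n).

Since ω_14^14 = 1, powers reduce modulo 14.
23 mod 14 = 9
So ω_14^23 = ω_14^9 = e^(-2πi·9/14)

ω_14^23 = ω_14^9 = -0.6235+0.7818i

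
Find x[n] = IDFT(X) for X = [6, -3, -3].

x[n] = (1/3) Σ(k=0 to 2) X[k] · e^(2πikn/3)

Computing each x[n]:
x[0] = 0
x[1] = 3
x[2] = 3

x = [0, 3, 3]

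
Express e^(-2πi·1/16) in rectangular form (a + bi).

ω_16^1 = e^(-2πi·1/16)
= cos(-2π·1/16) + i·sin(-2π·1/16)
= cos(-2π/16) + i·sin(-2π/16)

ω_16^1 = cos(-2π/16) + i·sin(-2π/16) = 0.9239-0.3827i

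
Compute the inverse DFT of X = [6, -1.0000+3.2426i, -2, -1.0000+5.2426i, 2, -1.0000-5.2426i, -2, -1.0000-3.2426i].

x[n] = (1/8) Σ(k=0 to 7) X[k] · e^(2πikn/8)

Computing each x[n]:
x[0] = 0
x[1] = -1
x[2] = 2
x[3] = -1
x[4] = 1
x[5] = 2
x[6] = 1
x[7] = 2

x = [0, -1, 2, -1, 1, 2, 1, 2]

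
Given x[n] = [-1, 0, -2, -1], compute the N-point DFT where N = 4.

X[k] = Σ(n=0 to 3) x[n] · ω_4^(nk)
where ω_4 = e^(-2πi/4)

Computing each X[k]:
X[0] = -4
X[1] = 1-1i
X[2] = -2
X[3] = 1+1i

X = [-4, 1-1i, -2, 1+1i]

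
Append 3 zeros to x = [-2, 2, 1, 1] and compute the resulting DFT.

Original 4-point DFT: [2, -3-1i, -4, -3+1i]
Zero-padded 7-point DFT provides frequency interpolation.

DFT_7([x, 0, ...]) = [2, -1.8765-2.9725i, -2.7225-0.7341i, -3.4010-1.0609i, -3.4010+1.0609i, -2.7225+0.7341i, -1.8765+2.9725i]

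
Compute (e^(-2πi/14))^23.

Since ω_14^14 = 1, powers reduce modulo 14.
23 mod 14 = 9
So ω_14^23 = ω_14^9 = e^(-2πi·9/14)

ω_14^23 = ω_14^9 = -0.6235+0.7818i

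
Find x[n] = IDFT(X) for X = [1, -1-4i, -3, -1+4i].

x[n] = (1/4) Σ(k=0 to 3) X[k] · e^(2πikn/4)

Computing each x[n]:
x[0] = -1
x[1] = 3
x[2] = 0
x[3] = -1

x = [-1, 3, 0, -1]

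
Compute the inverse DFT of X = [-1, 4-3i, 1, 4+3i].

x[n] = (1/4) Σ(k=0 to 3) X[k] · e^(2πikn/4)

Computing each x[n]:
x[0] = 2
x[1] = 1
x[2] = -2
x[3] = -2

x = [2, 1, -2, -2]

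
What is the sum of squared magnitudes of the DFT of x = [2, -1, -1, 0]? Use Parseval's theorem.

Parseval: Σ|x[n]|² = (1/N)Σ|X[k]|², so Σ|X[k]|² = N·Σ|x[n]|² = 4·6.0000

Σ|X[k]|² = N·Σ|x[n]|² = 4·6.0000 = 24.0000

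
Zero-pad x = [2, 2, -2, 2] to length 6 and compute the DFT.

Original 4-point DFT: [4, 4, -4, 4]
Zero-padded 6-point DFT provides frequency interpolation.

DFT_6([x, 0, ...]) = [4, 2, 4.0000-3.4641i, -4, 4.0000+3.4641i, 2]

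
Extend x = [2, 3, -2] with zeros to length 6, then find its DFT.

Original 3-point DFT: [3, 1.5000-4.3301i, 1.5000+4.3301i]
Zero-padded 6-point DFT provides frequency interpolation.

DFT_6([x, 0, ...]) = [3, 4.5000-0.8660i, 1.5000-4.3301i, -3, 1.5000+4.3301i, 4.5000+0.8660i]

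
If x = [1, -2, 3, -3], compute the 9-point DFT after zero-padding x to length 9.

Original 4-point DFT: [-1, -2-1i, 9, -2+1i]
Zero-padded 9-point DFT provides frequency interpolation.

DFT_9([x, 0, ...]) = [-1, 1.4889+0.9292i, -0.6664-1.6545i, -2.5000+4.3301i, 6.6775+5.2105i, 6.6775-5.2105i, -2.5000-4.3301i, -0.6664+1.6545i, 1.4889-0.9292i]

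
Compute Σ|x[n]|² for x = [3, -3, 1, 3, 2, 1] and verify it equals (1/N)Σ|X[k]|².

Time domain:
Σ|x[n]|² = |3|² + |-3|² + |1|² + |3|² + |2|² + |1|² = 33.0000

Frequency domain:
(1/6)Σ|X[k]|² = (1/6)(|7|² + |-2.5000+4.3301i|² + |5.5000+2.5981i|² + |5|² + |5.5000-2.5981i|² + |-2.5000-4.3301i|²) = (1/6)·198.0000 = 33.0000

Both sides agree, confirming Parseval's theorem.

Σ|x[n]|² = (1/N)Σ|X[k]|² = 33.0000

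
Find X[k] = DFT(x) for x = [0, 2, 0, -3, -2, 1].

X[k] = Σ(n=0 to 5) x[n] · ω_6^(nk)
where ω_6 = e^(-2πi/6)

Computing each X[k]:
X[0] = -2
X[1] = 5.5000-2.5981i
X[2] = -3.5000+0.8660i
X[3] = -2
X[4] = -3.5000-0.8660i
X[5] = 5.5000+2.5981i

X = [-2, 5.5000-2.5981i, -3.5000+0.8660i, -2, -3.5000-0.8660i, 5.5000+2.5981i]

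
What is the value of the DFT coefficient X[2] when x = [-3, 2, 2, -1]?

X[2] = Σ(n=0 to 3) x[n] · ω_4^(2n) where ω_4 = e^(-2πi/4)
= (-3)·ω_4^0 + (2)·ω_4^2 + (2)·ω_4^4 + (-1)·ω_4^6

X[2] = -2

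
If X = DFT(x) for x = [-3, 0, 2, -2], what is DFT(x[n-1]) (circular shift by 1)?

Time shift by 1: X_shifted[k] = ω_4^(1k) · X[k]
Shifted x = [-2, -3, 0, 2]

DFT(x[n-1]) = [-3, -2+5i, -1, -2-5i]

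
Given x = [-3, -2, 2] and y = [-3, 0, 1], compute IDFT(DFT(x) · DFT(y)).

(x ⊛ y)[n] = Σ(m=0 to 2) x[m] · y[(n-m) mod 3]

Computing each output sample:
(x ⊛ y)[0] = 7
(x ⊛ y)[1] = 8
(x ⊛ y)[2] = -9

x ⊛ y = [7, 8, -9]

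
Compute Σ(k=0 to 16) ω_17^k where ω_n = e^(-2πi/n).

Sum of all nth roots of unity equals 0 for n > 1 (geometric series with r ≠ 1).

0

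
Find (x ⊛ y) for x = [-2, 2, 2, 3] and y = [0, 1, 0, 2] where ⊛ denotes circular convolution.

(x ⊛ y)[n] = Σ(m=0 to 3) x[m] · y[(n-m) mod 4]

Computing each output sample:
(x ⊛ y)[0] = 7
(x ⊛ y)[1] = 2
(x ⊛ y)[2] = 8
(x ⊛ y)[3] = -2

x ⊛ y = [7, 2, 8, -2]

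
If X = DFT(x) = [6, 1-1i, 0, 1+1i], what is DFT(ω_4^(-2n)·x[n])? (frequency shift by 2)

Modulation property: DFT(ω_4^(-2n)·x[n]) = X[(k-2) mod 4], so circularly shift X by 2 positions.

X[k-2] = [0, 1+1i, 6, 1-1i]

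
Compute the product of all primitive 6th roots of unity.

The primitive 6th roots of unity are ω_6^k for k coprime to 6: k ∈ {1, 5}
Their product equals the constant term of the cyclotomic polynomial Φ_6(x) up to sign.
For n ≥ 3, the product of all primitive nth roots of unity is 1. (For n=1 it is 1; for n=2 it is -1.)

1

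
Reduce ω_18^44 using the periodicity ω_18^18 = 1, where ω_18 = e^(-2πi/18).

Since ω_18^18 = 1, powers reduce modulo 18.
44 mod 18 = 8
So ω_18^44 = ω_18^8 = e^(-2πi·8/18)

ω_18^44 = ω_18^8 = -0.9397-0.3420i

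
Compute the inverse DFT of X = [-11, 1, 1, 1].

x[n] = (1/4) Σ(k=0 to 3) X[k] · e^(2πikn/4)

Computing each x[n]:
x[0] = -2
x[1] = -3
x[2] = -3
x[3] = -3

x = [-2, -3, -3, -3]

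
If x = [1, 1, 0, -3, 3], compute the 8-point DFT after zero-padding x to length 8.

Original 5-point DFT: [2, 4.6631+0.1388i, -3.1631+4.0287i, -3.1631-4.0287i, 4.6631-0.1388i]
Zero-padded 8-point DFT provides frequency interpolation.

DFT_8([x, 0, ...]) = [2, 0.8284+1.4142i, 4-4i, -4.8284+1.4142i, 6, -4.8284-1.4142i, 4+4i, 0.8284-1.4142i]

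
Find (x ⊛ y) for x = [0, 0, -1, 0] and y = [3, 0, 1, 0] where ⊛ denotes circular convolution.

(x ⊛ y)[n] = Σ(m=0 to 3) x[m] · y[(n-m) mod 4]

Computing each output sample:
(x ⊛ y)[0] = -1
(x ⊛ y)[1] = 0
(x ⊛ y)[2] = -3
(x ⊛ y)[3] = 0

x ⊛ y = [-1, 0, -3, 0]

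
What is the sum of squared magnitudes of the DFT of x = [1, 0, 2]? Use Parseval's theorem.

Parseval: Σ|x[n]|² = (1/N)Σ|X[k]|², so Σ|X[k]|² = N·Σ|x[n]|² = 3·5.0000

Σ|X[k]|² = N·Σ|x[n]|² = 3·5.0000 = 15.0000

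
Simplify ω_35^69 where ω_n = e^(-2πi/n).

Since ω_35^35 = 1, powers reduce modulo 35.
69 mod 35 = 34
So ω_35^69 = ω_35^34 = e^(-2πi·34/35)

ω_35^69 = ω_35^34 = 0.9839+0.1786i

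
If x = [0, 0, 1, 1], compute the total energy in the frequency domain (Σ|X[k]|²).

Parseval: Σ|x[n]|² = (1/N)Σ|X[k]|², so Σ|X[k]|² = N·Σ|x[n]|² = 4·2.0000

Σ|X[k]|² = N·Σ|x[n]|² = 4·2.0000 = 8.0000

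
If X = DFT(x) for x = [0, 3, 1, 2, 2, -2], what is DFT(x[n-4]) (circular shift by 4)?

Time shift by 4: X_shifted[k] = ω_6^(4k) · X[k]
Shifted x = [1, 2, 2, -2, 0, 3]

DFT(x[n-4]) = [6, 4.5000-0.8660i, -4.5000+2.5981i, 0, -4.5000-2.5981i, 4.5000+0.8660i]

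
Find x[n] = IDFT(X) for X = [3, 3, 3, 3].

x[n] = (1/4) Σ(k=0 to 3) X[k] · e^(2πikn/4)

Computing each x[n]:
x[0] = 3
x[1] = 0
x[2] = 0
x[3] = 0

x = [3, 0, 0, 0]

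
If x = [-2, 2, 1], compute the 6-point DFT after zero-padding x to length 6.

Original 3-point DFT: [1, -3.5000-0.8660i, -3.5000+0.8660i]
Zero-padded 6-point DFT provides frequency interpolation.

DFT_6([x, 0, ...]) = [1, -1.5000-2.5981i, -3.5000-0.8660i, -3, -3.5000+0.8660i, -1.5000+2.5981i]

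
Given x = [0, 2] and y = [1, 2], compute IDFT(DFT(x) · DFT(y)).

(x ⊛ y)[n] = Σ(m=0 to 1) x[m] · y[(n-m) mod 2]

Computing each output sample:
(x ⊛ y)[0] = 4
(x ⊛ y)[1] = 2

x ⊛ y = [4, 2]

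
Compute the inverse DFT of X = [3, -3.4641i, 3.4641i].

x[n] = (1/3) Σ(k=0 to 2) X[k] · e^(2πikn/3)

Computing each x[n]:
x[0] = 1
x[1] = 3
x[2] = -1

x = [1, 3, -1]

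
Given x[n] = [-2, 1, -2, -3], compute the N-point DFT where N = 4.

X[k] = Σ(n=0 to 3) x[n] · ω_4^(nk)
where ω_4 = e^(-2πi/4)

Computing each X[k]:
X[0] = -6
X[1] = -4i
X[2] = -2
X[3] = 4i

X = [-6, -4i, -2, 4i]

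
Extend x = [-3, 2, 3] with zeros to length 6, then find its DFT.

Original 3-point DFT: [2, -5.5000+0.8660i, -5.5000-0.8660i]
Zero-padded 6-point DFT provides frequency interpolation.

DFT_6([x, 0, ...]) = [2, -3.5000-4.3301i, -5.5000+0.8660i, -2, -5.5000-0.8660i, -3.5000+4.3301i]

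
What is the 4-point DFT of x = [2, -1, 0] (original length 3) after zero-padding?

Original 3-point DFT: [1, 2.5000+0.8660i, 2.5000-0.8660i]
Zero-padded 4-point DFT provides frequency interpolation.

DFT_4([x, 0, ...]) = [1, 2+1i, 3, 2-1i]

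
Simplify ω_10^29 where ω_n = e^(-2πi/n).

Since ω_10^10 = 1, powers reduce modulo 10.
29 mod 10 = 9
So ω_10^29 = ω_10^9 = e^(-2πi·9/10)

ω_10^29 = ω_10^9 = 0.8090+0.5878i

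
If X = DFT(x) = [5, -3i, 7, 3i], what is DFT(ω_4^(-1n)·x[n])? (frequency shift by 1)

Modulation property: DFT(ω_4^(-1n)·x[n]) = X[(k-1) mod 4], so circularly shift X by 1 positions.

X[k-1] = [3i, 5, -3i, 7]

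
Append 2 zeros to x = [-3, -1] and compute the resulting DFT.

Original 2-point DFT: [-4, -2]
Zero-padded 4-point DFT provides frequency interpolation.

DFT_4([x, 0, ...]) = [-4, -3+1i, -2, -3-1i]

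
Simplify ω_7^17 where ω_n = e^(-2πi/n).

Since ω_7^7 = 1, powers reduce modulo 7.
17 mod 7 = 3
So ω_7^17 = ω_7^3 = e^(-2πi·3/7)

ω_7^17 = ω_7^3 = -0.9010-0.4339i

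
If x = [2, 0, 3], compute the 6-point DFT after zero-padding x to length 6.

Original 3-point DFT: [5, 0.5000+2.5981i, 0.5000-2.5981i]
Zero-padded 6-point DFT provides frequency interpolation.

DFT_6([x, 0, ...]) = [5, 0.5000-2.5981i, 0.5000+2.5981i, 5, 0.5000-2.5981i, 0.5000+2.5981i]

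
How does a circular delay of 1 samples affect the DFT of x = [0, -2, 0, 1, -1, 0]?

Time shift by 1: X_shifted[k] = ω_6^(1k) · X[k]
Shifted x = [0, 0, -2, 0, 1, -1]

DFT(x[n-1]) = [-2, 1.7321i, 1.0000-3.4641i, 0, 1.0000+3.4641i, -1.7321i]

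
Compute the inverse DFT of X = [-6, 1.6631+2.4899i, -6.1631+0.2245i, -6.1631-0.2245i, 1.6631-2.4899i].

x[n] = (1/5) Σ(k=0 to 4) X[k] · e^(2πikn/5)

Computing each x[n]:
x[0] = -3
x[1] = 0
x[2] = -3
x[3] = -2
x[4] = 2

x = [-3, 0, -3, -2, 2]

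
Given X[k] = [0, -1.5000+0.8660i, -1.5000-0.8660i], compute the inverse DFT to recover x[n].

x[n] = (1/3) Σ(k=0 to 2) X[k] · e^(2πikn/3)

Computing each x[n]:
x[0] = -1
x[1] = 0
x[2] = 1

x = [-1, 0, 1]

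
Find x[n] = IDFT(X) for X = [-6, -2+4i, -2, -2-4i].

x[n] = (1/4) Σ(k=0 to 3) X[k] · e^(2πikn/4)

Computing each x[n]:
x[0] = -3
x[1] = -3
x[2] = -1
x[3] = 1

x = [-3, -3, -1, 1]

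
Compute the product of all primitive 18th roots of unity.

The primitive 18th roots of unity are ω_18^k for k coprime to 18: k ∈ {1, 5, 7, 11, 13, 17}
Their product equals the constant term of the cyclotomic polynomial Φ_18(x) up to sign.
For n ≥ 3, the product of all primitive nth roots of unity is 1. (For n=1 it is 1; for n=2 it is -1.)

1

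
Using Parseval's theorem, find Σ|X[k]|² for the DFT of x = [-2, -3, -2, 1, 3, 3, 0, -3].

Parseval: Σ|x[n]|² = (1/N)Σ|X[k]|², so Σ|X[k]|² = N·Σ|x[n]|² = 8·45.0000

Σ|X[k]|² = N·Σ|x[n]|² = 8·45.0000 = 360.0000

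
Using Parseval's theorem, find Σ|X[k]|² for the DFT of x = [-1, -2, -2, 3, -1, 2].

Parseval: Σ|x[n]|² = (1/N)Σ|X[k]|², so Σ|X[k]|² = N·Σ|x[n]|² = 6·23.0000

Σ|X[k]|² = N·Σ|x[n]|² = 6·23.0000 = 138.0000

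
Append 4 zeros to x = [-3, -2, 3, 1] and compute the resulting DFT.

Original 4-point DFT: [-1, -6+3i, 1, -6-3i]
Zero-padded 8-point DFT provides frequency interpolation.

DFT_8([x, 0, ...]) = [-1, -5.1213-2.2929i, -6+3i, -0.8787+3.7071i, 1, -0.8787-3.7071i, -6-3i, -5.1213+2.2929i]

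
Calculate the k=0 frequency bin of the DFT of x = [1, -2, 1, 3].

X[0] = Σ(n=0 to 3) x[n] · ω_4^0 = Σ x[n]
= (1) + (-2) + (1) + (3)

X[0] = 3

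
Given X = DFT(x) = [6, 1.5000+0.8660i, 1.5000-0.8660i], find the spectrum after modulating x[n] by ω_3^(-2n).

Modulation property: DFT(ω_3^(-2n)·x[n]) = X[(k-2) mod 3], so circularly shift X by 2 positions.

X[k-2] = [1.5000+0.8660i, 1.5000-0.8660i, 6]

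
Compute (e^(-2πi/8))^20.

Since ω_8^8 = 1, powers reduce modulo 8.
20 mod 8 = 4
So ω_8^20 = ω_8^4 = e^(-2πi·4/8)

ω_8^20 = ω_8^4 = -1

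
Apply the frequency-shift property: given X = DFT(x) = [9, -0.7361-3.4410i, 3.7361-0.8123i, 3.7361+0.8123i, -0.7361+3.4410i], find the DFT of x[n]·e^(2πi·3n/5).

Modulation property: DFT(ω_5^(-3n)·x[n]) = X[(k-3) mod 5], so circularly shift X by 3 positions.

X[k-3] = [3.7361-0.8123i, 3.7361+0.8123i, -0.7361+3.4410i, 9, -0.7361-3.4410i]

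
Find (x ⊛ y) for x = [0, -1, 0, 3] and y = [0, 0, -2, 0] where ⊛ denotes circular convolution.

(x ⊛ y)[n] = Σ(m=0 to 3) x[m] · y[(n-m) mod 4]

Computing each output sample:
(x ⊛ y)[0] = 0
(x ⊛ y)[1] = -6
(x ⊛ y)[2] = 0
(x ⊛ y)[3] = 2

x ⊛ y = [0, -6, 0, 2]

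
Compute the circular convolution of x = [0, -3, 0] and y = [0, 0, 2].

(x ⊛ y)[n] = Σ(m=0 to 2) x[m] · y[(n-m) mod 3]

Computing each output sample:
(x ⊛ y)[0] = -6
(x ⊛ y)[1] = 0
(x ⊛ y)[2] = 0

x ⊛ y = [-6, 0, 0]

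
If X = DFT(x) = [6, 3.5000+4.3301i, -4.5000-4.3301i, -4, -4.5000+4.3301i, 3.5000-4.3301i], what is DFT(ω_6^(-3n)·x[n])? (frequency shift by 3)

Modulation property: DFT(ω_6^(-3n)·x[n]) = X[(k-3) mod 6], so circularly shift X by 3 positions.

X[k-3] = [-4, -4.5000+4.3301i, 3.5000-4.3301i, 6, 3.5000+4.3301i, -4.5000-4.3301i]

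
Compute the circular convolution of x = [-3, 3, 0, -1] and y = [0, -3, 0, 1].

(x ⊛ y)[n] = Σ(m=0 to 3) x[m] · y[(n-m) mod 4]

Computing each output sample:
(x ⊛ y)[0] = 6
(x ⊛ y)[1] = 9
(x ⊛ y)[2] = -10
(x ⊛ y)[3] = -3

x ⊛ y = [6, 9, -10, -3]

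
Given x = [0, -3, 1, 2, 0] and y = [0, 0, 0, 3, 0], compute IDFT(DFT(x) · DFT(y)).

(x ⊛ y)[n] = Σ(m=0 to 4) x[m] · y[(n-m) mod 5]

Computing each output sample:
(x ⊛ y)[0] = 3
(x ⊛ y)[1] = 6
(x ⊛ y)[2] = 0
(x ⊛ y)[3] = 0
(x ⊛ y)[4] = -9

x ⊛ y = [3, 6, 0, 0, -9]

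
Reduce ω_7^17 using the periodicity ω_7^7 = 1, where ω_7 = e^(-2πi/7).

Since ω_7^7 = 1, powers reduce modulo 7.
17 mod 7 = 3
So ω_7^17 = ω_7^3 = e^(-2πi·3/7)

ω_7^17 = ω_7^3 = -0.9010-0.4339i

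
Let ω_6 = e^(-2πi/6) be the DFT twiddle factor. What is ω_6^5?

ω_6^5 = e^(-2πi·5/6)
= cos(-2π·5/6) + i·sin(-2π·5/6)
= cos(-10π/6) + i·sin(-10π/6)

ω_6^5 = cos(-10π/6) + i·sin(-10π/6) = 0.5000+0.8660i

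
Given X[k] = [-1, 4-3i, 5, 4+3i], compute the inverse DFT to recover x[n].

x[n] = (1/4) Σ(k=0 to 3) X[k] · e^(2πikn/4)

Computing each x[n]:
x[0] = 3
x[1] = 0
x[2] = -1
x[3] = -3

x = [3, 0, -1, -3]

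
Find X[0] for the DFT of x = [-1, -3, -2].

X[0] = Σ(n=0 to 2) x[n] · ω_3^0 = Σ x[n]
= (-1) + (-3) + (-2)

X[0] = -6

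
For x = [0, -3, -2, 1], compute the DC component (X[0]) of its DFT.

X[0] = Σ(n=0 to 3) x[n] · ω_4^0 = Σ x[n]
= (0) + (-3) + (-2) + (1)

X[0] = -4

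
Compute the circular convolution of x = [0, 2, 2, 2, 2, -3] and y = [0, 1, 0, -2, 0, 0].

(x ⊛ y)[n] = Σ(m=0 to 5) x[m] · y[(n-m) mod 6]

Computing each output sample:
(x ⊛ y)[0] = -7
(x ⊛ y)[1] = -4
(x ⊛ y)[2] = 8
(x ⊛ y)[3] = 2
(x ⊛ y)[4] = -2
(x ⊛ y)[5] = -2

x ⊛ y = [-7, -4, 8, 2, -2, -2]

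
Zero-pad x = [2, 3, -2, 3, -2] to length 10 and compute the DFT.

Original 5-point DFT: [4, 1.5000-1.8164i, 1.5000-7.6942i, 1.5000+7.6942i, 1.5000+1.8164i]
Zero-padded 10-point DFT provides frequency interpolation.

DFT_10([x, 0, ...]) = [4, 4.5000-1.5388i, 1.5000-1.8164i, 4.5000-0.3633i, 1.5000-7.6942i, -8, 1.5000+7.6942i, 4.5000+0.3633i, 1.5000+1.8164i, 4.5000+1.5388i]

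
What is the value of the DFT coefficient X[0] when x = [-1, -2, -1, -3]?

X[0] = Σ(n=0 to 3) x[n] · ω_4^0 = Σ x[n]
= (-1) + (-2) + (-1) + (-3)

X[0] = -7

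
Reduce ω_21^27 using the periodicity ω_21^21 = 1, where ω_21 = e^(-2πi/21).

Since ω_21^21 = 1, powers reduce modulo 21.
27 mod 21 = 6
So ω_21^27 = ω_21^6 = e^(-2πi·6/21)

ω_21^27 = ω_21^6 = -0.2225-0.9749i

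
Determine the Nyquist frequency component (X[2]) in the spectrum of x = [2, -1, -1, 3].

X[2] = Σ(n=0 to 3) x[n] · ω_4^(2n) where ω_4 = e^(-2πi/4)
= (2)·ω_4^0 + (-1)·ω_4^2 + (-1)·ω_4^4 + (3)·ω_4^6

X[2] = -1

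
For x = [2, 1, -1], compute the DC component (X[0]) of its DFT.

X[0] = Σ(n=0 to 2) x[n] · ω_3^0 = Σ x[n]
= (2) + (1) + (-1)

X[0] = 2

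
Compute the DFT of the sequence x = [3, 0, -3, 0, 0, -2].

X[k] = Σ(n=0 to 5) x[n] · ω_6^(nk)
where ω_6 = e^(-2πi/6)

Computing each X[k]:
X[0] = -2
X[1] = 3.5000+0.8660i
X[2] = 5.5000-4.3301i
X[3] = 2
X[4] = 5.5000+4.3301i
X[5] = 3.5000-0.8660i

X = [-2, 3.5000+0.8660i, 5.5000-4.3301i, 2, 5.5000+4.3301i, 3.5000-0.8660i]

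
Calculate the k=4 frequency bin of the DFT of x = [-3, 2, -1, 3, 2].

X[4] = Σ(n=0 to 4) x[n] · ω_5^(4n) where ω_5 = e^(-2πi/5)
= (-3)·ω_5^0 + (2)·ω_5^4 + (-1)·ω_5^8 + (3)·ω_5^12 + (2)·ω_5^16

X[4] = -3.3820-2.3511i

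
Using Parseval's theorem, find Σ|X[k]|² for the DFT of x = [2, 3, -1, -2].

Parseval: Σ|x[n]|² = (1/N)Σ|X[k]|², so Σ|X[k]|² = N·Σ|x[n]|² = 4·18.0000

Σ|X[k]|² = N·Σ|x[n]|² = 4·18.0000 = 72.0000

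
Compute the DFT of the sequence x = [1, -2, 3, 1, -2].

X[k] = Σ(n=0 to 4) x[n] · ω_5^(nk)
where ω_5 = e^(-2πi/5)

Computing each X[k]:
X[0] = 1
X[1] = -3.4721-1.1756i
X[2] = 5.4721+1.9021i
X[3] = 5.4721-1.9021i
X[4] = -3.4721+1.1756i

X = [1, -3.4721-1.1756i, 5.4721+1.9021i, 5.4721-1.9021i, -3.4721+1.1756i]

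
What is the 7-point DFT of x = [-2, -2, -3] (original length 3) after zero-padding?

Original 3-point DFT: [-7, 0.5000-0.8660i, 0.5000+0.8660i]
Zero-padded 7-point DFT provides frequency interpolation.

DFT_7([x, 0, ...]) = [-7, -2.5794+4.4884i, 1.1479+0.6482i, -2.0685-1.4777i, -2.0685+1.4777i, 1.1479-0.6482i, -2.5794-4.4884i]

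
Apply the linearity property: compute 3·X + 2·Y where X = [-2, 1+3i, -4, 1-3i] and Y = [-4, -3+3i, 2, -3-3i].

By linearity: DFT(3x + 2y) = 3·DFT(x) + 2·DFT(y)
= 3·[-2, 1+3i, -4, 1-3i] + 2·[-4, -3+3i, 2, -3-3i]

Computing element-wise:
Z[0] = 3·(-2) + 2·(-4) = -14
Z[1] = 3·(1+3i) + 2·(-3+3i) = -3+15i
Z[2] = 3·(-4) + 2·(2) = -8
Z[3] = 3·(1-3i) + 2·(-3-3i) = -3-15i

DFT(3x + 2y) = 3·X + 2·Y = [-14, -3+15i, -8, -3-15i]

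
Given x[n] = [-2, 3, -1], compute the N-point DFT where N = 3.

X[k] = Σ(n=0 to 2) x[n] · ω_3^(nk)
where ω_3 = e^(-2πi/3)

Computing each X[k]:
X[0] = 0
X[1] = -3.0000-3.4641i
X[2] = -3.0000+3.4641i

X = [0, -3.0000-3.4641i, -3.0000+3.4641i]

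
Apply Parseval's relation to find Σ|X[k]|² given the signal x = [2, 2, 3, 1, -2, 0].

Parseval: Σ|x[n]|² = (1/N)Σ|X[k]|², so Σ|X[k]|² = N·Σ|x[n]|² = 6·22.0000

Σ|X[k]|² = N·Σ|x[n]|² = 6·22.0000 = 132.0000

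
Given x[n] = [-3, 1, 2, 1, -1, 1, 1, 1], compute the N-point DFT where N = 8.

X[k] = Σ(n=0 to 7) x[n] · ω_8^(nk)
where ω_8 = e^(-2πi/8)

Computing each X[k]:
X[0] = 3
X[1] = -2-1i
X[2] = -7
X[3] = -2+1i
X[4] = -5
X[5] = -2-1i
X[6] = -7
X[7] = -2+1i

X = [3, -2-1i, -7, -2+1i, -5, -2-1i, -7, -2+1i]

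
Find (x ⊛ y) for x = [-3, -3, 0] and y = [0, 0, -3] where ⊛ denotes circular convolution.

(x ⊛ y)[n] = Σ(m=0 to 2) x[m] · y[(n-m) mod 3]

Computing each output sample:
(x ⊛ y)[0] = 9
(x ⊛ y)[1] = 0
(x ⊛ y)[2] = 9

x ⊛ y = [9, 0, 9]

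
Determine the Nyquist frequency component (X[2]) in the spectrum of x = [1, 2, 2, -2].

X[2] = Σ(n=0 to 3) x[n] · ω_4^(2n) where ω_4 = e^(-2πi/4)
= (1)·ω_4^0 + (2)·ω_4^2 + (2)·ω_4^4 + (-2)·ω_4^6

X[2] = 3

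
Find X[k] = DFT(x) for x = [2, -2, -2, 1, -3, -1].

X[k] = Σ(n=0 to 5) x[n] · ω_6^(nk)
where ω_6 = e^(-2πi/6)

Computing each X[k]:
X[0] = -5
X[1] = 2
X[2] = 7.0000+1.7321i
X[3] = -1
X[4] = 7.0000-1.7321i
X[5] = 2

X = [-5, 2, 7.0000+1.7321i, -1, 7.0000-1.7321i, 2]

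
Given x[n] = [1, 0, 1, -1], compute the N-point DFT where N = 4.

X[k] = Σ(n=0 to 3) x[n] · ω_4^(nk)
where ω_4 = e^(-2πi/4)

Computing each X[k]:
X[0] = 1
X[1] = -1i
X[2] = 3
X[3] = 1i

X = [1, -1i, 3, 1i]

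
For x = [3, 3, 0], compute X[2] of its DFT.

X[2] = Σ(n=0 to 2) x[n] · ω_3^(2n) where ω_3 = e^(-2πi/3)
= (3)·ω_3^0 + (3)·ω_3^2 + (0)·ω_3^4

X[2] = 1.5000+2.5981i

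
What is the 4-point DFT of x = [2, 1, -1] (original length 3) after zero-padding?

Original 3-point DFT: [2, 2.0000-1.7321i, 2.0000+1.7321i]
Zero-padded 4-point DFT provides frequency interpolation.

DFT_4([x, 0, ...]) = [2, 3-1i, 0, 3+1i]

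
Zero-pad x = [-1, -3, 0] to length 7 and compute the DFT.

Original 3-point DFT: [-4, 0.5000+2.5981i, 0.5000-2.5981i]
Zero-padded 7-point DFT provides frequency interpolation.

DFT_7([x, 0, ...]) = [-4, -2.8705+2.3455i, -0.3324+2.9248i, 1.7029+1.3017i, 1.7029-1.3017i, -0.3324-2.9248i, -2.8705-2.3455i]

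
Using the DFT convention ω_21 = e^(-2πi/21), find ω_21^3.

ω_21^3 = e^(-2πi·3/21)
= cos(-2π·3/21) + i·sin(-2π·3/21)
= cos(-6π/21) + i·sin(-6π/21)

ω_21^3 = cos(-6π/21) + i·sin(-6π/21) = 0.6235-0.7818i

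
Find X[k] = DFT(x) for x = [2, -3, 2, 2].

X[k] = Σ(n=0 to 3) x[n] · ω_4^(nk)
where ω_4 = e^(-2πi/4)

Computing each X[k]:
X[0] = 3
X[1] = 5i
X[2] = 5
X[3] = -5i

X = [3, 5i, 5, -5i]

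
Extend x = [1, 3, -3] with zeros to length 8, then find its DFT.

Original 3-point DFT: [1, 1.0000-5.1962i, 1.0000+5.1962i]
Zero-padded 8-point DFT provides frequency interpolation.

DFT_8([x, 0, ...]) = [1, 3.1213+0.8787i, 4-3i, -1.1213-5.1213i, -5, -1.1213+5.1213i, 4+3i, 3.1213-0.8787i]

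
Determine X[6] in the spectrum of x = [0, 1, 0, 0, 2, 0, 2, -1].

X[6] = Σ(n=0 to 7) x[n] · ω_8^(6n) where ω_8 = e^(-2πi/8)
= (0)·ω_8^0 + (1)·ω_8^6 + (0)·ω_8^12 + (0)·ω_8^18 + (2)·ω_8^24 + (0)·ω_8^30 + (2)·ω_8^36 + (-1)·ω_8^42

X[6] = 2i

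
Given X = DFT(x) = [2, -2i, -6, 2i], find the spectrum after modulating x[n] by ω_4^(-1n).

Modulation property: DFT(ω_4^(-1n)·x[n]) = X[(k-1) mod 4], so circularly shift X by 1 positions.

X[k-1] = [2i, 2, -2i, -6]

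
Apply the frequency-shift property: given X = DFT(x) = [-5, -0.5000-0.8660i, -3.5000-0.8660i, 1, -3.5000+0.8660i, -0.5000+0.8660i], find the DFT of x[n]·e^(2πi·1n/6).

Modulation property: DFT(ω_6^(-1n)·x[n]) = X[(k-1) mod 6], so circularly shift X by 1 positions.

X[k-1] = [-0.5000+0.8660i, -5, -0.5000-0.8660i, -3.5000-0.8660i, 1, -3.5000+0.8660i]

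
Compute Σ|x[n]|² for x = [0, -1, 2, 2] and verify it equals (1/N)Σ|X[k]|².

Time domain:
Σ|x[n]|² = |0|² + |-1|² + |2|² + |2|² = 9.0000

Frequency domain:
(1/4)Σ|X[k]|² = (1/4)(|3|² + |-2+3i|² + |1|² + |-2-3i|²) = (1/4)·36.0000 = 9.0000

Both sides agree, confirming Parseval's theorem.

Σ|x[n]|² = (1/N)Σ|X[k]|² = 9.0000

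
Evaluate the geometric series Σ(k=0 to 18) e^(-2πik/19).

Sum of all nth roots of unity equals 0 for n > 1 (geometric series with r ≠ 1).

0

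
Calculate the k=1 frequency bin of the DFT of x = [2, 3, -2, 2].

X[1] = Σ(n=0 to 3) x[n] · ω_4^(1n) where ω_4 = e^(-2πi/4)
= (2)·ω_4^0 + (3)·ω_4^1 + (-2)·ω_4^2 + (2)·ω_4^3

X[1] = 4-1i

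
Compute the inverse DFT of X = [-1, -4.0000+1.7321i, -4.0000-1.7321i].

x[n] = (1/3) Σ(k=0 to 2) X[k] · e^(2πikn/3)

Computing each x[n]:
x[0] = -3
x[1] = 0
x[2] = 2

x = [-3, 0, 2]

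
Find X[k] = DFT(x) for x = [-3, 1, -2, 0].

X[k] = Σ(n=0 to 3) x[n] · ω_4^(nk)
where ω_4 = e^(-2πi/4)

Computing each X[k]:
X[0] = -4
X[1] = -1-1i
X[2] = -6
X[3] = -1+1i

X = [-4, -1-1i, -6, -1+1i]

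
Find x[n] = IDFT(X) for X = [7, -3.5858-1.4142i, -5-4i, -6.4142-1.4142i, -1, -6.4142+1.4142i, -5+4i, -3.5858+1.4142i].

x[n] = (1/8) Σ(k=0 to 7) X[k] · e^(2πikn/8)

Computing each x[n]:
x[0] = -3
x[1] = 3
x[2] = 2
x[3] = 0
x[4] = 2
x[5] = 1
x[6] = 2
x[7] = 0

x = [-3, 3, 2, 0, 2, 1, 2, 0]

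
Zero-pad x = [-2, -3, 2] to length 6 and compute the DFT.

Original 3-point DFT: [-3, -1.5000+4.3301i, -1.5000-4.3301i]
Zero-padded 6-point DFT provides frequency interpolation.

DFT_6([x, 0, ...]) = [-3, -4.5000+0.8660i, -1.5000+4.3301i, 3, -1.5000-4.3301i, -4.5000-0.8660i]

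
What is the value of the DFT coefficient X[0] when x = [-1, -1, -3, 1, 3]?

X[0] = Σ(n=0 to 4) x[n] · ω_5^0 = Σ x[n]
= (-1) + (-1) + (-3) + (1) + (3)

X[0] = -1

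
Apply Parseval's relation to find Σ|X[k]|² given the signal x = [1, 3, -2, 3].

Parseval: Σ|x[n]|² = (1/N)Σ|X[k]|², so Σ|X[k]|² = N·Σ|x[n]|² = 4·23.0000

Σ|X[k]|² = N·Σ|x[n]|² = 4·23.0000 = 92.0000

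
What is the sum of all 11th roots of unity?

Sum of all nth roots of unity equals 0 for n > 1 (geometric series with r ≠ 1).

0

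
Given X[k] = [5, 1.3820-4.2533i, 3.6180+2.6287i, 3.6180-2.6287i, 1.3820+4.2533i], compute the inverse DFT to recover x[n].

x[n] = (1/5) Σ(k=0 to 4) X[k] · e^(2πikn/5)

Computing each x[n]:
x[0] = 3
x[1] = 1
x[2] = 3
x[3] = -1
x[4] = -1

x = [3, 1, 3, -1, -1]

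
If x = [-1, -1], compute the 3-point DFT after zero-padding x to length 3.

Original 2-point DFT: [-2, 0]
Zero-padded 3-point DFT provides frequency interpolation.

DFT_3([x, 0, ...]) = [-2, -0.5000+0.8660i, -0.5000-0.8660i]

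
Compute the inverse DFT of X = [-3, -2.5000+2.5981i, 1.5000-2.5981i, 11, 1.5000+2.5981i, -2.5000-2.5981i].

x[n] = (1/6) Σ(k=0 to 5) X[k] · e^(2πikn/6)

Computing each x[n]:
x[0] = 1
x[1] = -3
x[2] = 0
x[3] = -1
x[4] = 3
x[5] = -3

x = [1, -3, 0, -1, 3, -3]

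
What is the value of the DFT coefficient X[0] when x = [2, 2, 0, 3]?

X[0] = Σ(n=0 to 3) x[n] · ω_4^0 = Σ x[n]
= (2) + (2) + (0) + (3)

X[0] = 7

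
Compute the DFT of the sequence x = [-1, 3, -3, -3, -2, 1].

X[k] = Σ(n=0 to 5) x[n] · ω_6^(nk)
where ω_6 = e^(-2πi/6)

Computing each X[k]:
X[0] = -5
X[1] = 6.5000-0.8660i
X[2] = -3.5000-2.5981i
X[3] = -7
X[4] = -3.5000+2.5981i
X[5] = 6.5000+0.8660i

X = [-5, 6.5000-0.8660i, -3.5000-2.5981i, -7, -3.5000+2.5981i, 6.5000+0.8660i]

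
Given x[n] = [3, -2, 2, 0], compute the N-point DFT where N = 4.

X[k] = Σ(n=0 to 3) x[n] · ω_4^(nk)
where ω_4 = e^(-2πi/4)

Computing each X[k]:
X[0] = 3
X[1] = 1+2i
X[2] = 7
X[3] = 1-2i

X = [3, 1+2i, 7, 1-2i]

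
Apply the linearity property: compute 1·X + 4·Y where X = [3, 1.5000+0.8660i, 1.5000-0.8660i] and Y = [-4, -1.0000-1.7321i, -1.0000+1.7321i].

By linearity: DFT(1x + 4y) = 1·DFT(x) + 4·DFT(y)
= 1·[3, 1.5000+0.8660i, 1.5000-0.8660i] + 4·[-4, -1.0000-1.7321i, -1.0000+1.7321i]

Computing element-wise:
Z[0] = 1·(3) + 4·(-4) = -13
Z[1] = 1·(1.5000+0.8660i) + 4·(-1.0000-1.7321i) = -2.5000-6.0624i
Z[2] = 1·(1.5000-0.8660i) + 4·(-1.0000+1.7321i) = -2.5000+6.0624i

DFT(1x + 4y) = 1·X + 4·Y = [-13, -2.5000-6.0624i, -2.5000+6.0624i]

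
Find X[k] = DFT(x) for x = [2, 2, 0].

X[k] = Σ(n=0 to 2) x[n] · ω_3^(nk)
where ω_3 = e^(-2πi/3)

Computing each X[k]:
X[0] = 4
X[1] = 1.0000-1.7321i
X[2] = 1.0000+1.7321i

X = [4, 1.0000-1.7321i, 1.0000+1.7321i]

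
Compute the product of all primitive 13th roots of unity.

The primitive 13th roots of unity are ω_13^k for k coprime to 13: k ∈ {1, 2, 3, 4, 5, 6, 7, 8, 9, 10, 11, 12}
Their product equals the constant term of the cyclotomic polynomial Φ_13(x) up to sign.
For n ≥ 3, the product of all primitive nth roots of unity is 1. (For n=1 it is 1; for n=2 it is -1.)

1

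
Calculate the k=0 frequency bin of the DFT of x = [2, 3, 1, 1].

X[0] = Σ(n=0 to 3) x[n] · ω_4^0 = Σ x[n]
= (2) + (3) + (1) + (1)

X[0] = 7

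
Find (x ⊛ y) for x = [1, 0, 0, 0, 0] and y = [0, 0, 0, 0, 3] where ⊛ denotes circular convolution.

(x ⊛ y)[n] = Σ(m=0 to 4) x[m] · y[(n-m) mod 5]

Computing each output sample:
(x ⊛ y)[0] = 0
(x ⊛ y)[1] = 0
(x ⊛ y)[2] = 0
(x ⊛ y)[3] = 0
(x ⊛ y)[4] = 3

x ⊛ y = [0, 0, 0, 0, 3]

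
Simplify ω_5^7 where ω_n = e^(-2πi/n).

Since ω_5^5 = 1, powers reduce modulo 5.
7 mod 5 = 2
So ω_5^7 = ω_5^2 = e^(-2πi·2/5)

ω_5^7 = ω_5^2 = -0.8090-0.5878i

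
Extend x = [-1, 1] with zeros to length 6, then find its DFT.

Original 2-point DFT: [0, -2]
Zero-padded 6-point DFT provides frequency interpolation.

DFT_6([x, 0, ...]) = [0, -0.5000-0.8660i, -1.5000-0.8660i, -2, -1.5000+0.8660i, -0.5000+0.8660i]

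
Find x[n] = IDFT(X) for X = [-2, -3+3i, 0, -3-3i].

x[n] = (1/4) Σ(k=0 to 3) X[k] · e^(2πikn/4)

Computing each x[n]:
x[0] = -2
x[1] = -2
x[2] = 1
x[3] = 1

x = [-2, -2, 1, 1]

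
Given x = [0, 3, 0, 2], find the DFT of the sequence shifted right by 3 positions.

Time shift by 3: X_shifted[k] = ω_4^(3k) · X[k]
Shifted x = [3, 0, 2, 0]

DFT(x[n-3]) = [5, 1, 5, 1]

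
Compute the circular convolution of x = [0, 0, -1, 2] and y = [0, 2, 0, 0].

(x ⊛ y)[n] = Σ(m=0 to 3) x[m] · y[(n-m) mod 4]

Computing each output sample:
(x ⊛ y)[0] = 4
(x ⊛ y)[1] = 0
(x ⊛ y)[2] = 0
(x ⊛ y)[3] = -2

x ⊛ y = [4, 0, 0, -2]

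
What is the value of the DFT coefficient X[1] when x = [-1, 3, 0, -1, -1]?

X[1] = Σ(n=0 to 4) x[n] · ω_5^(1n) where ω_5 = e^(-2πi/5)
= (-1)·ω_5^0 + (3)·ω_5^1 + (0)·ω_5^2 + (-1)·ω_5^3 + (-1)·ω_5^4

X[1] = 0.4271-4.3920i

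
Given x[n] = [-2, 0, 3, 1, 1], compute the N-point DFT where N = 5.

X[k] = Σ(n=0 to 4) x[n] · ω_5^(nk)
where ω_5 = e^(-2πi/5)

Computing each X[k]:
X[0] = 3
X[1] = -4.9271-0.2245i
X[2] = -1.5729+2.4899i
X[3] = -1.5729-2.4899i
X[4] = -4.9271+0.2245i

X = [3, -4.9271-0.2245i, -1.5729+2.4899i, -1.5729-2.4899i, -4.9271+0.2245i]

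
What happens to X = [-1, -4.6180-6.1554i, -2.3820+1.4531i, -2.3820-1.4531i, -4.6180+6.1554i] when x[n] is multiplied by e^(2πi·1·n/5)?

Modulation property: DFT(ω_5^(-1n)·x[n]) = X[(k-1) mod 5], so circularly shift X by 1 positions.

X[k-1] = [-4.6180+6.1554i, -1, -4.6180-6.1554i, -2.3820+1.4531i, -2.3820-1.4531i]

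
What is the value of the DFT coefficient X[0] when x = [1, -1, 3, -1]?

X[0] = Σ(n=0 to 3) x[n] · ω_4^0 = Σ x[n]
= (1) + (-1) + (3) + (-1)

X[0] = 2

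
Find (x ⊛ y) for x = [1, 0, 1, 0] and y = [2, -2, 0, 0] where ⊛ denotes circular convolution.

(x ⊛ y)[n] = Σ(m=0 to 3) x[m] · y[(n-m) mod 4]

Computing each output sample:
(x ⊛ y)[0] = 2
(x ⊛ y)[1] = -2
(x ⊛ y)[2] = 2
(x ⊛ y)[3] = -2

x ⊛ y = [2, -2, 2, -2]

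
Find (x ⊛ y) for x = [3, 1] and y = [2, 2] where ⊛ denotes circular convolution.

(x ⊛ y)[n] = Σ(m=0 to 1) x[m] · y[(n-m) mod 2]

Computing each output sample:
(x ⊛ y)[0] = 8
(x ⊛ y)[1] = 8

x ⊛ y = [8, 8]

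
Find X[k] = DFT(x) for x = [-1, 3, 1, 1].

X[k] = Σ(n=0 to 3) x[n] · ω_4^(nk)
where ω_4 = e^(-2πi/4)

Computing each X[k]:
X[0] = 4
X[1] = -2-2i
X[2] = -4
X[3] = -2+2i

X = [4, -2-2i, -4, -2+2i]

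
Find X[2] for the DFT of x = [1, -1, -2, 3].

X[2] = Σ(n=0 to 3) x[n] · ω_4^(2n) where ω_4 = e^(-2πi/4)
= (1)·ω_4^0 + (-1)·ω_4^2 + (-2)·ω_4^4 + (3)·ω_4^6

X[2] = -3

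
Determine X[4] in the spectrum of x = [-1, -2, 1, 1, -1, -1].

X[4] = Σ(n=0 to 5) x[n] · ω_6^(4n) where ω_6 = e^(-2πi/6)
= (-1)·ω_6^0 + (-2)·ω_6^4 + (1)·ω_6^8 + (1)·ω_6^12 + (-1)·ω_6^16 + (-1)·ω_6^20

X[4] = 1.5000-2.5981i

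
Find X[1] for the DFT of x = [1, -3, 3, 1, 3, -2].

X[1] = Σ(n=0 to 5) x[n] · ω_6^(1n) where ω_6 = e^(-2πi/6)
= (1)·ω_6^0 + (-3)·ω_6^1 + (3)·ω_6^2 + (1)·ω_6^3 + (3)·ω_6^4 + (-2)·ω_6^5

X[1] = -5.5000+0.8660i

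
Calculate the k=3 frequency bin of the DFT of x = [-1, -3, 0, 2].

X[3] = Σ(n=0 to 3) x[n] · ω_4^(3n) where ω_4 = e^(-2πi/4)
= (-1)·ω_4^0 + (-3)·ω_4^3 + (0)·ω_4^6 + (2)·ω_4^9

X[3] = -1-5i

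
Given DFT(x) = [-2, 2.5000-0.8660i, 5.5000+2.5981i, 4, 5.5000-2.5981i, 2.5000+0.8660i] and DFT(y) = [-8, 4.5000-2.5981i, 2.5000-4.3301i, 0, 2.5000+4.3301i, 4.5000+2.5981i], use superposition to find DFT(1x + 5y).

By linearity: DFT(1x + 5y) = 1·DFT(x) + 5·DFT(y)
= 1·[-2, 2.5000-0.8660i, 5.5000+2.5981i, 4, 5.5000-2.5981i, 2.5000+0.8660i] + 5·[-8, 4.5000-2.5981i, 2.5000-4.3301i, 0, 2.5000+4.3301i, 4.5000+2.5981i]

Computing element-wise:
Z[0] = 1·(-2) + 5·(-8) = -42
Z[1] = 1·(2.5000-0.8660i) + 5·(4.5000-2.5981i) = 25.0000-13.8565i
Z[2] = 1·(5.5000+2.5981i) + 5·(2.5000-4.3301i) = 18.0000-19.0524i
Z[3] = 1·(4) + 5·(0) = 4
Z[4] = 1·(5.5000-2.5981i) + 5·(2.5000+4.3301i) = 18.0000+19.0524i
Z[5] = 1·(2.5000+0.8660i) + 5·(4.5000+2.5981i) = 25.0000+13.8565i

DFT(1x + 5y) = 1·X + 5·Y = [-42, 25.0000-13.8565i, 18.0000-19.0524i, 4, 18.0000+19.0524i, 25.0000+13.8565i]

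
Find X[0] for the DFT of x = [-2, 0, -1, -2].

X[0] = Σ(n=0 to 3) x[n] · ω_4^0 = Σ x[n]
= (-2) + (0) + (-1) + (-2)

X[0] = -5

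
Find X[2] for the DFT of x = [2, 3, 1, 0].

X[2] = Σ(n=0 to 3) x[n] · ω_4^(2n) where ω_4 = e^(-2πi/4)
= (2)·ω_4^0 + (3)·ω_4^2 + (1)·ω_4^4 + (0)·ω_4^6

X[2] = 0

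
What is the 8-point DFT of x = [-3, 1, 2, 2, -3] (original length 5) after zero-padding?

Original 5-point DFT: [-1, -6.8541-3.8042i, -0.1459-2.3511i, -0.1459+2.3511i, -6.8541+3.8042i]
Zero-padded 8-point DFT provides frequency interpolation.

DFT_8([x, 0, ...]) = [-1, -0.7071-4.1213i, -8+1i, 0.7071-0.1213i, -7, 0.7071+0.1213i, -8-1i, -0.7071+4.1213i]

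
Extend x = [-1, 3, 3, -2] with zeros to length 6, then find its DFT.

Original 4-point DFT: [3, -4-5i, 1, -4+5i]
Zero-padded 6-point DFT provides frequency interpolation.

DFT_6([x, 0, ...]) = [3, 1.0000-5.1962i, -6, 1, -6, 1.0000+5.1962i]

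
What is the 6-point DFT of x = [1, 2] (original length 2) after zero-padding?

Original 2-point DFT: [3, -1]
Zero-padded 6-point DFT provides frequency interpolation.

DFT_6([x, 0, ...]) = [3, 2.0000-1.7321i, -1.7321i, -1, 1.7321i, 2.0000+1.7321i]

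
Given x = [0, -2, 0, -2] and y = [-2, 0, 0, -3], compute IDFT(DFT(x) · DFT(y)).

(x ⊛ y)[n] = Σ(m=0 to 3) x[m] · y[(n-m) mod 4]

Computing each output sample:
(x ⊛ y)[0] = 6
(x ⊛ y)[1] = 4
(x ⊛ y)[2] = 6
(x ⊛ y)[3] = 4

x ⊛ y = [6, 4, 6, 4]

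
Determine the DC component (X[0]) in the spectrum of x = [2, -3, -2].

X[0] = Σ(n=0 to 2) x[n] · ω_3^0 = Σ x[n]
= (2) + (-3) + (-2)

X[0] = -3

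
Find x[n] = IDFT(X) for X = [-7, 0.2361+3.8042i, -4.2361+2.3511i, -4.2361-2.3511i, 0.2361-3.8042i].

x[n] = (1/5) Σ(k=0 to 4) X[k] · e^(2πikn/5)

Computing each x[n]:
x[0] = -3
x[1] = -2
x[2] = -2
x[3] = -2
x[4] = 2

x = [-3, -2, -2, -2, 2]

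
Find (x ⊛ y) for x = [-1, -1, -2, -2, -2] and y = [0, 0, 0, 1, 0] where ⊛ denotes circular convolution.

(x ⊛ y)[n] = Σ(m=0 to 4) x[m] · y[(n-m) mod 5]

Computing each output sample:
(x ⊛ y)[0] = -2
(x ⊛ y)[1] = -2
(x ⊛ y)[2] = -2
(x ⊛ y)[3] = -1
(x ⊛ y)[4] = -1

x ⊛ y = [-2, -2, -2, -1, -1]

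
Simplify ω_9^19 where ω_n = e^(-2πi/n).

Since ω_9^9 = 1, powers reduce modulo 9.
19 mod 9 = 1
So ω_9^19 = ω_9^1 = e^(-2πi·1/9)

ω_9^19 = ω_9^1 = 0.7660-0.6428i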